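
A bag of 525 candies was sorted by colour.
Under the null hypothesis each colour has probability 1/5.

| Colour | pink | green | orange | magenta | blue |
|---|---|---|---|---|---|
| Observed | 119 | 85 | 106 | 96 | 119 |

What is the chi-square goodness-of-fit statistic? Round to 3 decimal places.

Under H₀ each category has probability 1/5, so each expected count is 525/5 = 105.
pink: (119 − 105)²/105 = 196/105 = 1.8667
green: (85 − 105)²/105 = 400/105 = 3.8095
orange: (106 − 105)²/105 = 1/105 = 0.0095
magenta: (96 − 105)²/105 = 81/105 = 0.7714
blue: (119 − 105)²/105 = 196/105 = 1.8667
Sum = 8.324

8.324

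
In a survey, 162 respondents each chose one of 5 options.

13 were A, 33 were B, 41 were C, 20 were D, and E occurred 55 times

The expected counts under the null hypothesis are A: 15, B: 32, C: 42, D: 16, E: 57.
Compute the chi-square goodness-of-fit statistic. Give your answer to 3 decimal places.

1.392

χ² = (13−15)²/15 + (33−32)²/32 + (41−42)²/42 + (20−16)²/16 + (55−57)²/57
   = 0.2667 + 0.0313 + 0.0238 + 1.0000 + 0.0702
Sum = 1.392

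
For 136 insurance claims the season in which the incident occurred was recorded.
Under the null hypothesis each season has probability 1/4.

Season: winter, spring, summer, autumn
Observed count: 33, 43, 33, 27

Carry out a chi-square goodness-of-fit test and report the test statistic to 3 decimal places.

3.882

Expected count for each of the 4 categories: 136/4 = 34.
cat         O        E   (O−E)²/E
winter     33       34     0.0294
spring     43       34     2.3824
summer     33       34     0.0294
autumn     27       34     1.4412
Sum = 3.882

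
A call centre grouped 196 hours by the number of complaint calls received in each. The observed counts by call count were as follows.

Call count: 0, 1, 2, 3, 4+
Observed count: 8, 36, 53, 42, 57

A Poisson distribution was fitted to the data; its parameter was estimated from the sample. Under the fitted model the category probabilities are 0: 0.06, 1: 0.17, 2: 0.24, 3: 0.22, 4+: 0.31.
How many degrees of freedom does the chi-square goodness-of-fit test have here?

There are k = 5 categories and 1 parameter estimated from the data, so df = 5 − 1 − 1 = 3.

3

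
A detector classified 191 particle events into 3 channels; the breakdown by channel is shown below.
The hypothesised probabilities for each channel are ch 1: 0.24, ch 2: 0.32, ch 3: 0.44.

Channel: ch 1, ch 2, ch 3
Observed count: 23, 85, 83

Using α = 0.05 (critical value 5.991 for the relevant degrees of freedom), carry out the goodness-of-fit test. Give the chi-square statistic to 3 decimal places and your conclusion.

20.723; reject

Expected counts E_i = n·p_i: 191×0.24 = 45.84, 191×0.32 = 61.12, 191×0.44 = 84.04.
ch 1: (23 − 45.84)²/45.84 = 521.6656/45.84 = 11.3801
ch 2: (85 − 61.12)²/61.12 = 570.2544/61.12 = 9.3301
ch 3: (83 − 84.04)²/84.04 = 1.0816/84.04 = 0.0129
Sum = 20.723
df = 2. Since 20.723 > 5.991, we reject H₀.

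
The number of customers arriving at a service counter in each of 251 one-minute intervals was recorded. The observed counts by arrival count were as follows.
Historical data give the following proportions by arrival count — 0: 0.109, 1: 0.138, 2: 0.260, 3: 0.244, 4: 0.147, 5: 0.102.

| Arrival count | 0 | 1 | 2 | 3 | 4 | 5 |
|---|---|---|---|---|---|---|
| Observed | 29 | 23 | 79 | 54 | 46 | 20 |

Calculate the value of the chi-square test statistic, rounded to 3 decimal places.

11.230

Expected counts E_i = n·p_i: 251×0.109 = 27.359, 251×0.138 = 34.638, 251×0.260 = 65.26, 251×0.244 = 61.244, 251×0.147 = 36.897, 251×0.102 = 25.602.
0: (29 − 27.359)²/27.359 = 2.692881/27.359 = 0.0984
1: (23 − 34.638)²/34.638 = 135.443044/34.638 = 3.9102
2: (79 − 65.26)²/65.26 = 188.7876/65.26 = 2.8929
3: (54 − 61.244)²/61.244 = 52.475536/61.244 = 0.8568
4: (46 − 36.897)²/36.897 = 82.864609/36.897 = 2.2458
5: (20 − 25.602)²/25.602 = 31.382404/25.602 = 1.2258
Sum = 11.230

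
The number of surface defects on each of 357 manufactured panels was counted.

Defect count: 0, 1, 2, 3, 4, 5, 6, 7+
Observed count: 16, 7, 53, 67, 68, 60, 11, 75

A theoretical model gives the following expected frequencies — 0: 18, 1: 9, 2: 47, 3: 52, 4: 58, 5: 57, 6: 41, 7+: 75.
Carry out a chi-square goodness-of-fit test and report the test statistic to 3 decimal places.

29.593

cat         O        E   (O−E)²/E
0          16       18     0.2222
1           7        9     0.4444
2          53       47     0.7660
3          67       52     4.3269
4          68       58     1.7241
5          60       57     0.1579
6          11       41    21.9512
7+         75       75     0.0000
Sum = 29.593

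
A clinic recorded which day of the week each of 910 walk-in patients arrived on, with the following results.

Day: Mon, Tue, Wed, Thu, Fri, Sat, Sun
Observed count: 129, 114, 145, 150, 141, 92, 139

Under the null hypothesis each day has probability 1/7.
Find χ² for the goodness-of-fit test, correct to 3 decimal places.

19.446

Under H₀ each category has probability 1/7, so each expected count is 910/7 = 130.
cat         O        E   (O−E)²/E
Mon       129      130     0.0077
Tue       114      130     1.9692
Wed       145      130     1.7308
Thu       150      130     3.0769
Fri       141      130     0.9308
Sat        92      130    11.1077
Sun       139      130     0.6231
Sum = 19.446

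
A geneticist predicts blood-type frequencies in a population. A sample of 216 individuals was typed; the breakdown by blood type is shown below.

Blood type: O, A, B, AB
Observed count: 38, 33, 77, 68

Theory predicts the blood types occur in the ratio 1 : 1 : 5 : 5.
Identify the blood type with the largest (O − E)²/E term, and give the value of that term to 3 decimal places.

Ratio total = 12. Expected counts: 216×1/12 = 18, 216×1/12 = 18, 216×5/12 = 90, 216×5/12 = 90.
χ² = (38−18)²/18 + (33−18)²/18 + (77−90)²/90 + (68−90)²/90
   = 22.2222 + 12.5000 + 1.8778 + 5.3778
The largest term is for O: 22.222.

O, 22.222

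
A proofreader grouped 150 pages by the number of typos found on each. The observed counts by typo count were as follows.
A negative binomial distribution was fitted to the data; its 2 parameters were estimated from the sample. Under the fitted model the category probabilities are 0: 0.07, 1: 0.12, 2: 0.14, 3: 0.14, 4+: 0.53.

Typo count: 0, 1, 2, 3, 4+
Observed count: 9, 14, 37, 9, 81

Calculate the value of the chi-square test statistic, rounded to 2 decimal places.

Expected counts E_i = n·p_i: 150×0.07 = 10.5, 150×0.12 = 18, 150×0.14 = 21, 150×0.14 = 21, 150×0.53 = 79.5.
χ² = (9−10.5)²/10.5 + (14−18)²/18 + (37−21)²/21 + (9−21)²/21 + (81−79.5)²/79.5
   = 0.214 + 0.889 + 12.190 + 6.857 + 0.028
Sum = 20.18

20.18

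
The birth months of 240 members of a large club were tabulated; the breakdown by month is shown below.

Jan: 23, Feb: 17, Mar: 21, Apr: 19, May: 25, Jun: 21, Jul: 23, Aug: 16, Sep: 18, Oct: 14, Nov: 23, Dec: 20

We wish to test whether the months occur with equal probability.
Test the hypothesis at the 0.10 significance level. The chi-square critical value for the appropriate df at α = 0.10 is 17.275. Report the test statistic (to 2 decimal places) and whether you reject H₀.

Under H₀ each category has probability 1/12, so each expected count is 240/12 = 20.
Jan: (23 − 20)²/20 = 9/20 = 0.450
Feb: (17 − 20)²/20 = 9/20 = 0.450
Mar: (21 − 20)²/20 = 1/20 = 0.050
Apr: (19 − 20)²/20 = 1/20 = 0.050
May: (25 − 20)²/20 = 25/20 = 1.250
Jun: (21 − 20)²/20 = 1/20 = 0.050
Jul: (23 − 20)²/20 = 9/20 = 0.450
Aug: (16 − 20)²/20 = 16/20 = 0.800
Sep: (18 − 20)²/20 = 4/20 = 0.200
Oct: (14 − 20)²/20 = 36/20 = 1.800
Nov: (23 − 20)²/20 = 9/20 = 0.450
Dec: (20 − 20)²/20 = 0/20 = 0.000
Sum = 6.00
df = 11. Since 6.00 < 17.275, we do not reject H₀.

6.00; do not reject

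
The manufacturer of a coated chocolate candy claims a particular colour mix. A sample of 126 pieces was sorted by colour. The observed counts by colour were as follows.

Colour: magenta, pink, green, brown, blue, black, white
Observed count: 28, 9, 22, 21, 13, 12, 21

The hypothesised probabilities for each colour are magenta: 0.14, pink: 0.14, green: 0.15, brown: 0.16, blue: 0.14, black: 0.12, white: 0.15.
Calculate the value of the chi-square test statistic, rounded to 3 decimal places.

Expected counts E_i = n·p_i: 126×0.14 = 17.64, 126×0.14 = 17.64, 126×0.15 = 18.9, 126×0.16 = 20.16, 126×0.14 = 17.64, 126×0.12 = 15.12, 126×0.15 = 18.9.
cat          O        E   (O−E)²/E
magenta     28    17.64     6.0844
pink         9    17.64     4.2318
green       22     18.9     0.5085
brown       21    20.16     0.0350
blue        13    17.64     1.2205
black       12    15.12     0.6438
white       21     18.9     0.2333
Sum = 12.957

12.957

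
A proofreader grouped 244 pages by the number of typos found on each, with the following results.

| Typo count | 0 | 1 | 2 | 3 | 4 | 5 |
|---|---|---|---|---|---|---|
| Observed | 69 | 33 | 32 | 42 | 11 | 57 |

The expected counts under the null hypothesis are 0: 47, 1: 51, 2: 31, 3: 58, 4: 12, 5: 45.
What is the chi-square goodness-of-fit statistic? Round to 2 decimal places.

24.38

χ² = (69−47)²/47 + (33−51)²/51 + (32−31)²/31 + (42−58)²/58 + (11−12)²/12 + (57−45)²/45
   = 10.298 + 6.353 + 0.032 + 4.414 + 0.083 + 3.200
Sum = 24.38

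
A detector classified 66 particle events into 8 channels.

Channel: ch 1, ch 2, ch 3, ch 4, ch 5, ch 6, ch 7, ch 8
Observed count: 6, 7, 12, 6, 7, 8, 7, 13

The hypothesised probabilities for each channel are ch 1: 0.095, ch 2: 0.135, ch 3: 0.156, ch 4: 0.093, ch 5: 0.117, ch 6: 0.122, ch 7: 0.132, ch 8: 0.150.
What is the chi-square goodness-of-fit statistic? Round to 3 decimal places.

Expected counts E_i = n·p_i: 66×0.095 = 6.27, 66×0.135 = 8.91, 66×0.156 = 10.296, 66×0.093 = 6.138, 66×0.117 = 7.722, 66×0.122 = 8.052, 66×0.132 = 8.712, 66×0.150 = 9.9.
cat         O        E   (O−E)²/E
ch 1        6     6.27     0.0116
ch 2        7     8.91     0.4094
ch 3       12   10.296     0.2820
ch 4        6    6.138     0.0031
ch 5        7    7.722     0.0675
ch 6        8    8.052     0.0003
ch 7        7    8.712     0.3364
ch 8       13      9.9     0.9707
Sum = 2.081

2.081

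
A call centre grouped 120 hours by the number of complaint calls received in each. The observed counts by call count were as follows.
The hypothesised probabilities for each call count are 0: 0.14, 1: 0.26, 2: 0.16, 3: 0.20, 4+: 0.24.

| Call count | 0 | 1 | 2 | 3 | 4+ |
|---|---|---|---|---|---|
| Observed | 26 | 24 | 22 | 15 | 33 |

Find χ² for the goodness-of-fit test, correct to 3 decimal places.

Expected counts E_i = n·p_i: 120×0.14 = 16.8, 120×0.26 = 31.2, 120×0.16 = 19.2, 120×0.20 = 24, 120×0.24 = 28.8.
0: (26 − 16.8)²/16.8 = 84.64/16.8 = 5.0381
1: (24 − 31.2)²/31.2 = 51.84/31.2 = 1.6615
2: (22 − 19.2)²/19.2 = 7.84/19.2 = 0.4083
3: (15 − 24)²/24 = 81/24 = 3.3750
4+: (33 − 28.8)²/28.8 = 17.64/28.8 = 0.6125
Sum = 11.095

11.095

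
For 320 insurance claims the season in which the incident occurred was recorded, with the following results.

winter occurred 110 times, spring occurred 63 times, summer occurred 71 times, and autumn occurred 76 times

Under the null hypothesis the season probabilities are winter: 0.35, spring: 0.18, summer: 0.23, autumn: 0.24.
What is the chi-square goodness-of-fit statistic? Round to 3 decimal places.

0.642

Expected counts E_i = n·p_i: 320×0.35 = 112, 320×0.18 = 57.6, 320×0.23 = 73.6, 320×0.24 = 76.8.
winter: (110 − 112)²/112 = 4/112 = 0.0357
spring: (63 − 57.6)²/57.6 = 29.16/57.6 = 0.5063
summer: (71 − 73.6)²/73.6 = 6.76/73.6 = 0.0918
autumn: (76 − 76.8)²/76.8 = 0.64/76.8 = 0.0083
Sum = 0.642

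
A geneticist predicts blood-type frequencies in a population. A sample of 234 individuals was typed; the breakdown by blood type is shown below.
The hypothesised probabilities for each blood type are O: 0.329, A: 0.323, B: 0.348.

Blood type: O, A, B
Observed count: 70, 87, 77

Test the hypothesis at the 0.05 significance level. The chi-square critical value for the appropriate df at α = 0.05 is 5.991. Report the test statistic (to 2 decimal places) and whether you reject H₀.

2.60; do not reject

Expected counts E_i = n·p_i: 234×0.329 = 76.986, 234×0.323 = 75.582, 234×0.348 = 81.432.
O: (70 − 76.986)²/76.986 = 48.804196/76.986 = 0.634
A: (87 − 75.582)²/75.582 = 130.370724/75.582 = 1.725
B: (77 − 81.432)²/81.432 = 19.642624/81.432 = 0.241
Sum = 2.60
df = 2. Since 2.60 < 5.991, we do not reject H₀.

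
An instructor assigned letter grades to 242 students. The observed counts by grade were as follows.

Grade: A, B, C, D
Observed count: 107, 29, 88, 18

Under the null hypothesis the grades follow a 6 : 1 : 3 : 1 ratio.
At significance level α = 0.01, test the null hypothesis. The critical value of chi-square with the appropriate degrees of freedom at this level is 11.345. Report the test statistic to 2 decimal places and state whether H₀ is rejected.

Ratio total = 11. Expected counts: 242×6/11 = 132, 242×1/11 = 22, 242×3/11 = 66, 242×1/11 = 22.
χ² = (107−132)²/132 + (29−22)²/22 + (88−66)²/66 + (18−22)²/22
   = 4.735 + 2.227 + 7.333 + 0.727
Sum = 15.02
df = 3. Since 15.02 > 11.345, we reject H₀.

15.02; reject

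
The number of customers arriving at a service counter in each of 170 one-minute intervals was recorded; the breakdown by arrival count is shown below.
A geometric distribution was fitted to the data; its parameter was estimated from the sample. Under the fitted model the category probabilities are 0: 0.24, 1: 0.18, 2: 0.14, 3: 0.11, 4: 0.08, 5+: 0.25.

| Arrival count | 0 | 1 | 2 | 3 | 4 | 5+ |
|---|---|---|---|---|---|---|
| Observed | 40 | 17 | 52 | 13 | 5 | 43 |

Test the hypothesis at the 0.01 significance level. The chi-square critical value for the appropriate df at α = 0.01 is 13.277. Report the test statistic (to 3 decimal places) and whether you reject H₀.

46.655; reject

Expected counts E_i = n·p_i: 170×0.24 = 40.8, 170×0.18 = 30.6, 170×0.14 = 23.8, 170×0.11 = 18.7, 170×0.08 = 13.6, 170×0.25 = 42.5.
χ² = (40−40.8)²/40.8 + (17−30.6)²/30.6 + (52−23.8)²/23.8 + (13−18.7)²/18.7 + (5−13.6)²/13.6 + (43−42.5)²/42.5
   = 0.0157 + 6.0444 + 33.4134 + 1.7374 + 5.4382 + 0.0059
Sum = 46.655
df = 4. Since 46.655 > 13.277, we reject H₀.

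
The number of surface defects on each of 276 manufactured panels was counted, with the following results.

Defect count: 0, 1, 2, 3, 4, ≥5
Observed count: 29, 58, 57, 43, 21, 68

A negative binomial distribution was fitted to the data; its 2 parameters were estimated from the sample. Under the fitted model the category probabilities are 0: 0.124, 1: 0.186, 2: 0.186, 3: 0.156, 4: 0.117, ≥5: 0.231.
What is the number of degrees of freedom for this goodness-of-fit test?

There are k = 6 categories and 2 parameters estimated from the data, so df = 6 − 1 − 2 = 3.

3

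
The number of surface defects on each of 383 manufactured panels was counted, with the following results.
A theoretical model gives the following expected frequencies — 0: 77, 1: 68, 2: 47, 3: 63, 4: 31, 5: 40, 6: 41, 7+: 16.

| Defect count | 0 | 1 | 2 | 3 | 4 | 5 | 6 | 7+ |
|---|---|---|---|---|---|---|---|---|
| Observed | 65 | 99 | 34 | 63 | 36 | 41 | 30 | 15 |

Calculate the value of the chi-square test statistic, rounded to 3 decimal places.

cat         O        E   (O−E)²/E
0          65       77     1.8701
1          99       68    14.1324
2          34       47     3.5957
3          63       63     0.0000
4          36       31     0.8065
5          41       40     0.0250
6          30       41     2.9512
7+         15       16     0.0625
Sum = 23.443

23.443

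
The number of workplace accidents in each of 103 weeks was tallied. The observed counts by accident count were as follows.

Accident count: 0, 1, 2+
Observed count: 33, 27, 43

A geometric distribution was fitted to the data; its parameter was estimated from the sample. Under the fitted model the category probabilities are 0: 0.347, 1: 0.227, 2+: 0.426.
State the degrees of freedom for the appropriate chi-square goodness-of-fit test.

There are k = 3 categories and 1 parameter estimated from the data, so df = 3 − 1 − 1 = 1.

1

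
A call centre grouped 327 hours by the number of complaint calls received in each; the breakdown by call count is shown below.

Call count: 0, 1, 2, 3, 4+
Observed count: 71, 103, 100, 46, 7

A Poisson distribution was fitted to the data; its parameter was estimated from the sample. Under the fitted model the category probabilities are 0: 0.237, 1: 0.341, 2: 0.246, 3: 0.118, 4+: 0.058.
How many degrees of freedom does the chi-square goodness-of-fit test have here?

3

There are k = 5 categories and 1 parameter estimated from the data, so df = 5 − 1 − 1 = 3.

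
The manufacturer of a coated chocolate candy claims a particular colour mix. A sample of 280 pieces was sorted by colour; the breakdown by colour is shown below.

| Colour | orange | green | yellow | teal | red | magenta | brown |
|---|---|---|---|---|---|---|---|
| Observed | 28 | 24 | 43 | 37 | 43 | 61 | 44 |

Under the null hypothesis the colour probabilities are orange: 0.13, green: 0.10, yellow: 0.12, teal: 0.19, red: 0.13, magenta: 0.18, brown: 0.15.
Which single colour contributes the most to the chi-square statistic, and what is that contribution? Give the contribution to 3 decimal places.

teal, 4.933

Expected counts E_i = n·p_i: 280×0.13 = 36.4, 280×0.10 = 28, 280×0.12 = 33.6, 280×0.19 = 53.2, 280×0.13 = 36.4, 280×0.18 = 50.4, 280×0.15 = 42.
χ² = (28−36.4)²/36.4 + (24−28)²/28 + (43−33.6)²/33.6 + (37−53.2)²/53.2 + (43−36.4)²/36.4 + (61−50.4)²/50.4 + (44−42)²/42
   = 1.9385 + 0.5714 + 2.6298 + 4.9331 + 1.1967 + 2.2294 + 0.0952
The largest term is for teal: 4.933.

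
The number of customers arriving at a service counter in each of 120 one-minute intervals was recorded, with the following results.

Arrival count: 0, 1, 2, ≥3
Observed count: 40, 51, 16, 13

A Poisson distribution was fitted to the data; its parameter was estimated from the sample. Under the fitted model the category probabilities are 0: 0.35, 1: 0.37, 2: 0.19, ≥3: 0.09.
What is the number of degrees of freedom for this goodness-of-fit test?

There are k = 4 categories and 1 parameter estimated from the data, so df = 4 − 1 − 1 = 2.

2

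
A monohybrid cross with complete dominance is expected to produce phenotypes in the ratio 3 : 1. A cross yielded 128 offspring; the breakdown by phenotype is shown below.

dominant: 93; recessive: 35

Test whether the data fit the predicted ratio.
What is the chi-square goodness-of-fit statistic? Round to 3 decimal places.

0.375

Ratio total = 4. Expected counts: 128×3/4 = 96, 128×1/4 = 32.
χ² = (93−96)²/96 + (35−32)²/32
   = 0.0938 + 0.2813
Sum = 0.375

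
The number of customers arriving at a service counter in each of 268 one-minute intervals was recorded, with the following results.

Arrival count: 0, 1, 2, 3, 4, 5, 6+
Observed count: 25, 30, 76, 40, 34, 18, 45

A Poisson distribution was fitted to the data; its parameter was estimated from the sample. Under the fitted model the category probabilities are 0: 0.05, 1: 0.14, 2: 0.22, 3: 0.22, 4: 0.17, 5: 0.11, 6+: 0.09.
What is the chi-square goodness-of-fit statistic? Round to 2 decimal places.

Expected counts E_i = n·p_i: 268×0.05 = 13.4, 268×0.14 = 37.52, 268×0.22 = 58.96, 268×0.22 = 58.96, 268×0.17 = 45.56, 268×0.11 = 29.48, 268×0.09 = 24.12.
0: (25 − 13.4)²/13.4 = 134.56/13.4 = 10.042
1: (30 − 37.52)²/37.52 = 56.5504/37.52 = 1.507
2: (76 − 58.96)²/58.96 = 290.3616/58.96 = 4.925
3: (40 − 58.96)²/58.96 = 359.4816/58.96 = 6.097
4: (34 − 45.56)²/45.56 = 133.6336/45.56 = 2.933
5: (18 − 29.48)²/29.48 = 131.7904/29.48 = 4.471
6+: (45 − 24.12)²/24.12 = 435.9744/24.12 = 18.075
Sum = 48.05

48.05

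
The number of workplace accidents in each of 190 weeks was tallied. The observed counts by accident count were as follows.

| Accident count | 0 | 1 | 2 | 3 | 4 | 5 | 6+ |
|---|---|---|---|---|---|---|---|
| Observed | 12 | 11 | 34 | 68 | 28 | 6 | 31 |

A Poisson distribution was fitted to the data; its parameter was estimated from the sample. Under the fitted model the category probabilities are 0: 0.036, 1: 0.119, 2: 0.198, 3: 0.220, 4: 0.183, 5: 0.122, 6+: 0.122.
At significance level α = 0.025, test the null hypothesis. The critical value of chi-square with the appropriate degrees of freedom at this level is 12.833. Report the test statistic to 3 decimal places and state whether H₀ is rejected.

43.314; reject

Expected counts E_i = n·p_i: 190×0.036 = 6.84, 190×0.119 = 22.61, 190×0.198 = 37.62, 190×0.220 = 41.8, 190×0.183 = 34.77, 190×0.122 = 23.18, 190×0.122 = 23.18.
cat         O        E   (O−E)²/E
0          12     6.84     3.8926
1          11    22.61     5.9616
2          34    37.62     0.3483
3          68     41.8    16.4220
4          28    34.77     1.3182
5           6    23.18    12.7331
6+         31    23.18     2.6382
Sum = 43.314
df = 5. Since 43.314 > 12.833, we reject H₀.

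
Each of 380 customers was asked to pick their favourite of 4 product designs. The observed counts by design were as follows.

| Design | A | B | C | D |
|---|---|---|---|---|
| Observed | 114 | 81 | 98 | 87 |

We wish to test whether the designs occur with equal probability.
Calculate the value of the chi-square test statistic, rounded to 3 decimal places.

Under H₀ each category has probability 1/4, so each expected count is 380/4 = 95.
χ² = (114−95)²/95 + (81−95)²/95 + (98−95)²/95 + (87−95)²/95
   = 3.8000 + 2.0632 + 0.0947 + 0.6737
Sum = 6.632

6.632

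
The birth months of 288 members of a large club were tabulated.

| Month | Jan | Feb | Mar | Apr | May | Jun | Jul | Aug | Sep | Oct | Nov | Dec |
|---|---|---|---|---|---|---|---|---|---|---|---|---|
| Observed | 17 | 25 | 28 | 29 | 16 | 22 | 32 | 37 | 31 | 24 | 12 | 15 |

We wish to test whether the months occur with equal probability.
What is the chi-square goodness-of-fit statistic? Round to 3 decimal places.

27.750

Under H₀ each category has probability 1/12, so each expected count is 288/12 = 24.
Jan: (17 − 24)²/24 = 49/24 = 2.0417
Feb: (25 − 24)²/24 = 1/24 = 0.0417
Mar: (28 − 24)²/24 = 16/24 = 0.6667
Apr: (29 − 24)²/24 = 25/24 = 1.0417
May: (16 − 24)²/24 = 64/24 = 2.6667
Jun: (22 − 24)²/24 = 4/24 = 0.1667
Jul: (32 − 24)²/24 = 64/24 = 2.6667
Aug: (37 − 24)²/24 = 169/24 = 7.0417
Sep: (31 − 24)²/24 = 49/24 = 2.0417
Oct: (24 − 24)²/24 = 0/24 = 0.0000
Nov: (12 − 24)²/24 = 144/24 = 6.0000
Dec: (15 − 24)²/24 = 81/24 = 3.3750
Sum = 27.750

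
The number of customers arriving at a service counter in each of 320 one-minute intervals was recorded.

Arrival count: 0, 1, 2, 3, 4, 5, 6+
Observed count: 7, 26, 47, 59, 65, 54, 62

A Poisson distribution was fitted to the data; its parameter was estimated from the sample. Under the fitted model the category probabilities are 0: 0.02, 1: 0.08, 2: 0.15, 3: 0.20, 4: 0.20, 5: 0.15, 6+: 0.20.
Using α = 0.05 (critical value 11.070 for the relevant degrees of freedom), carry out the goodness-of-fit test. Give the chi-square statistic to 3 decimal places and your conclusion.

Expected counts E_i = n·p_i: 320×0.02 = 6.4, 320×0.08 = 25.6, 320×0.15 = 48, 320×0.20 = 64, 320×0.20 = 64, 320×0.15 = 48, 320×0.20 = 64.
0: (7 − 6.4)²/6.4 = 0.36/6.4 = 0.0563
1: (26 − 25.6)²/25.6 = 0.16/25.6 = 0.0063
2: (47 − 48)²/48 = 1/48 = 0.0208
3: (59 − 64)²/64 = 25/64 = 0.3906
4: (65 − 64)²/64 = 1/64 = 0.0156
5: (54 − 48)²/48 = 36/48 = 0.7500
6+: (62 − 64)²/64 = 4/64 = 0.0625
Sum = 1.302
df = 5. Since 1.302 < 11.070, we do not reject H₀.

1.302; do not reject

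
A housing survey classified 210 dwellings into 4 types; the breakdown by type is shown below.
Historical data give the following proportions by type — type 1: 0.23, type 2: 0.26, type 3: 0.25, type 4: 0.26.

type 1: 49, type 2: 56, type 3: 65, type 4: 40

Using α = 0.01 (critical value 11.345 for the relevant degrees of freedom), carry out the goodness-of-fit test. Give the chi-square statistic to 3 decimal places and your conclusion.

6.926; do not reject

Expected counts E_i = n·p_i: 210×0.23 = 48.3, 210×0.26 = 54.6, 210×0.25 = 52.5, 210×0.26 = 54.6.
χ² = (49−48.3)²/48.3 + (56−54.6)²/54.6 + (65−52.5)²/52.5 + (40−54.6)²/54.6
   = 0.0101 + 0.0359 + 2.9762 + 3.9040
Sum = 6.926
df = 3. Since 6.926 < 11.345, we do not reject H₀.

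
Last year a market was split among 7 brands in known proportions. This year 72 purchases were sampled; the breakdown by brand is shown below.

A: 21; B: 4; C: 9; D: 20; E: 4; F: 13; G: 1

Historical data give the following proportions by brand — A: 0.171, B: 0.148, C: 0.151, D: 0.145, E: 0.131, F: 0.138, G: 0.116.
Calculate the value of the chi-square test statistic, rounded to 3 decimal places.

29.910

Expected counts E_i = n·p_i: 72×0.171 = 12.312, 72×0.148 = 10.656, 72×0.151 = 10.872, 72×0.145 = 10.44, 72×0.131 = 9.432, 72×0.138 = 9.936, 72×0.116 = 8.352.
A: (21 − 12.312)²/12.312 = 75.481344/12.312 = 6.1307
B: (4 − 10.656)²/10.656 = 44.302336/10.656 = 4.1575
C: (9 − 10.872)²/10.872 = 3.504384/10.872 = 0.3223
D: (20 − 10.44)²/10.44 = 91.3936/10.44 = 8.7542
E: (4 − 9.432)²/9.432 = 29.506624/9.432 = 3.1284
F: (13 − 9.936)²/9.936 = 9.388096/9.936 = 0.9449
G: (1 − 8.352)²/8.352 = 54.051904/8.352 = 6.4717
Sum = 29.910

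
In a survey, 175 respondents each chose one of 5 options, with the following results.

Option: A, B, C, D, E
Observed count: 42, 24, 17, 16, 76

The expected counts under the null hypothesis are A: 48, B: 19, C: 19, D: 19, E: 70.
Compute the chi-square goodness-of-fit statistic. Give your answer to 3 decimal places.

A: (42 − 48)²/48 = 36/48 = 0.7500
B: (24 − 19)²/19 = 25/19 = 1.3158
C: (17 − 19)²/19 = 4/19 = 0.2105
D: (16 − 19)²/19 = 9/19 = 0.4737
E: (76 − 70)²/70 = 36/70 = 0.5143
Sum = 3.264

3.264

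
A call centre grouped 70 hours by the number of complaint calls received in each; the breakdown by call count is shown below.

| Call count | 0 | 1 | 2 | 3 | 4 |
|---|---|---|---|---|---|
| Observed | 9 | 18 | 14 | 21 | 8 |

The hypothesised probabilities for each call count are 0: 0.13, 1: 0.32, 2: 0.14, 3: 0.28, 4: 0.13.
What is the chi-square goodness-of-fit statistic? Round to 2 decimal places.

2.90

Expected counts E_i = n·p_i: 70×0.13 = 9.1, 70×0.32 = 22.4, 70×0.14 = 9.8, 70×0.28 = 19.6, 70×0.13 = 9.1.
0: (9 − 9.1)²/9.1 = 0.01/9.1 = 0.001
1: (18 − 22.4)²/22.4 = 19.36/22.4 = 0.864
2: (14 − 9.8)²/9.8 = 17.64/9.8 = 1.800
3: (21 − 19.6)²/19.6 = 1.96/19.6 = 0.100
4: (8 − 9.1)²/9.1 = 1.21/9.1 = 0.133
Sum = 2.90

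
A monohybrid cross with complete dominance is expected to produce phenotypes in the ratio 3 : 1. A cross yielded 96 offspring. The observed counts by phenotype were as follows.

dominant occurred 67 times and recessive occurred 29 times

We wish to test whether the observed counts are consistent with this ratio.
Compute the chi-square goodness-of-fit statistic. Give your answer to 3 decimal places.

1.389

Ratio total = 4. Expected counts: 96×3/4 = 72, 96×1/4 = 24.
χ² = (67−72)²/72 + (29−24)²/24
   = 0.3472 + 1.0417
Sum = 1.389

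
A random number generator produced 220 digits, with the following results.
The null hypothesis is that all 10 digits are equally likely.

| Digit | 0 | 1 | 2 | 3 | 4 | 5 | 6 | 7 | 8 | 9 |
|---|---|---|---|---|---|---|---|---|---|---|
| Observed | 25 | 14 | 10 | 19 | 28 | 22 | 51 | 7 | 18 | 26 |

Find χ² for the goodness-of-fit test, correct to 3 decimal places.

Under H₀ each category has probability 1/10, so each expected count is 220/10 = 22.
cat         O        E   (O−E)²/E
0          25       22     0.4091
1          14       22     2.9091
2          10       22     6.5455
3          19       22     0.4091
4          28       22     1.6364
5          22       22     0.0000
6          51       22    38.2273
7           7       22    10.2273
8          18       22     0.7273
9          26       22     0.7273
Sum = 61.818

61.818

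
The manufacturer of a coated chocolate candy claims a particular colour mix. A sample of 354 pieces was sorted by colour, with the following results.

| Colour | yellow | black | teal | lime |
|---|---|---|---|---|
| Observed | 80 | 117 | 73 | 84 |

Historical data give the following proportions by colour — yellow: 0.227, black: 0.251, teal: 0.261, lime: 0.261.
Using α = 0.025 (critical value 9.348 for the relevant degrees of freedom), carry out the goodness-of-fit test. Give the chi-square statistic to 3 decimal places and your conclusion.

Expected counts E_i = n·p_i: 354×0.227 = 80.358, 354×0.251 = 88.854, 354×0.261 = 92.394, 354×0.261 = 92.394.
cat         O        E   (O−E)²/E
yellow     80   80.358     0.0016
black     117   88.854     8.9157
teal       73   92.394     4.0709
lime       84   92.394     0.7626
Sum = 13.751
df = 3. Since 13.751 > 9.348, we reject H₀.

13.751; reject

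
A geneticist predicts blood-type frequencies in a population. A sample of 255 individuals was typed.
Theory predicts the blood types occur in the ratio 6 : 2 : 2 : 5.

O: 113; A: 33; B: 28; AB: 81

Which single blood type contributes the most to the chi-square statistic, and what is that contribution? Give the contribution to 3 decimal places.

Ratio total = 15. Expected counts: 255×6/15 = 102, 255×2/15 = 34, 255×2/15 = 34, 255×5/15 = 85.
cat         O        E   (O−E)²/E
O         113      102     1.1863
A          33       34     0.0294
B          28       34     1.0588
AB         81       85     0.1882
The largest term is for O: 1.186.

O, 1.186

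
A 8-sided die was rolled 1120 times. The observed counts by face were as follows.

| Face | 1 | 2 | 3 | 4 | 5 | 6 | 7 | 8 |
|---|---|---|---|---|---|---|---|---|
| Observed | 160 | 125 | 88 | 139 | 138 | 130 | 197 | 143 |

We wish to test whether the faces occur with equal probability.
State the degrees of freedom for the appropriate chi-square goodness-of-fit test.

There are k = 8 categories and no parameters were estimated from the data, so df = 8 − 1 = 7.

7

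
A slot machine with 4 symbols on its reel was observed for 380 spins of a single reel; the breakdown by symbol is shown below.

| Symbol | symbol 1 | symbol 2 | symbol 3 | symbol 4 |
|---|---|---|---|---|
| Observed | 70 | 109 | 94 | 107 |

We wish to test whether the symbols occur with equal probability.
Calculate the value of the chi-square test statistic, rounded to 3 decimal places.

Expected count for each of the 4 categories: 380/4 = 95.
symbol 1: (70 − 95)²/95 = 625/95 = 6.5789
symbol 2: (109 − 95)²/95 = 196/95 = 2.0632
symbol 3: (94 − 95)²/95 = 1/95 = 0.0105
symbol 4: (107 − 95)²/95 = 144/95 = 1.5158
Sum = 10.168

10.168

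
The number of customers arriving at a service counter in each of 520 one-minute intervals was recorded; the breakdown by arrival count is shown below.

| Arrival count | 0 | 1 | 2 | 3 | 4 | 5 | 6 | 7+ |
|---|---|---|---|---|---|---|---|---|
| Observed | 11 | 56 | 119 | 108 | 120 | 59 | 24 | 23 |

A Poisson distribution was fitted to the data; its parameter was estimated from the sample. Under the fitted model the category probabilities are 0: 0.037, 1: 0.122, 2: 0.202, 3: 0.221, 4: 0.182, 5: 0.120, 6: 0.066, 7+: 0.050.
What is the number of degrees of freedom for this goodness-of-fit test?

There are k = 8 categories and 1 parameter estimated from the data, so df = 8 − 1 − 1 = 6.

6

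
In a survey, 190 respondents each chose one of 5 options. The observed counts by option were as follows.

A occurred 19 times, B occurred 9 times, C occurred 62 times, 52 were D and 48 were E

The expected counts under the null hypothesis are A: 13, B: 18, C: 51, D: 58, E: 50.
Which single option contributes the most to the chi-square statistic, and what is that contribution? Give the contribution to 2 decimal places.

χ² = (19−13)²/13 + (9−18)²/18 + (62−51)²/51 + (52−58)²/58 + (48−50)²/50
   = 2.769 + 4.500 + 2.373 + 0.621 + 0.080
The largest term is for B: 4.50.

B, 4.50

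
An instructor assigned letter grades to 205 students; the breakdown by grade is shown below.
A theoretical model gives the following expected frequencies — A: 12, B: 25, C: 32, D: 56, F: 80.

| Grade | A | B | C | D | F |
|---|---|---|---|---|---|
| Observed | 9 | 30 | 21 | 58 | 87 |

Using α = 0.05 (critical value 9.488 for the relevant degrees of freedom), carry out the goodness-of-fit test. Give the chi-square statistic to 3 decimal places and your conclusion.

6.215; do not reject

A: (9 − 12)²/12 = 9/12 = 0.7500
B: (30 − 25)²/25 = 25/25 = 1.0000
C: (21 − 32)²/32 = 121/32 = 3.7813
D: (58 − 56)²/56 = 4/56 = 0.0714
F: (87 − 80)²/80 = 49/80 = 0.6125
Sum = 6.215
df = 4. Since 6.215 < 9.488, we do not reject H₀.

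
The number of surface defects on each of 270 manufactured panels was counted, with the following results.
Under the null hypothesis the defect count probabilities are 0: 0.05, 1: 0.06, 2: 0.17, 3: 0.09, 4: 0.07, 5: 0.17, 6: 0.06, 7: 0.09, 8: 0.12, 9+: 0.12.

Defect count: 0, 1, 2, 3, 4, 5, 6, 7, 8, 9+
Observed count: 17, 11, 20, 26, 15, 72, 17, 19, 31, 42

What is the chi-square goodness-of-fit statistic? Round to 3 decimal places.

Expected counts E_i = n·p_i: 270×0.05 = 13.5, 270×0.06 = 16.2, 270×0.17 = 45.9, 270×0.09 = 24.3, 270×0.07 = 18.9, 270×0.17 = 45.9, 270×0.06 = 16.2, 270×0.09 = 24.3, 270×0.12 = 32.4, 270×0.12 = 32.4.
χ² = (17−13.5)²/13.5 + (11−16.2)²/16.2 + (20−45.9)²/45.9 + (26−24.3)²/24.3 + (15−18.9)²/18.9 + (72−45.9)²/45.9 + (17−16.2)²/16.2 + (19−24.3)²/24.3 + (31−32.4)²/32.4 + (42−32.4)²/32.4
   = 0.9074 + 1.6691 + 14.6146 + 0.1189 + 0.8048 + 14.8412 + 0.0395 + 1.1560 + 0.0605 + 2.8444
Sum = 37.056

37.056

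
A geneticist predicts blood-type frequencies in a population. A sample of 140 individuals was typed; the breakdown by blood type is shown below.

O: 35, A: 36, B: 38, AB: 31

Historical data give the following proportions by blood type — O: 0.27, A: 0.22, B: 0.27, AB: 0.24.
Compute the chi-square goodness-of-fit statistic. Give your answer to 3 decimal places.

Expected counts E_i = n·p_i: 140×0.27 = 37.8, 140×0.22 = 30.8, 140×0.27 = 37.8, 140×0.24 = 33.6.
cat         O        E   (O−E)²/E
O          35     37.8     0.2074
A          36     30.8     0.8779
B          38     37.8     0.0011
AB         31     33.6     0.2012
Sum = 1.288

1.288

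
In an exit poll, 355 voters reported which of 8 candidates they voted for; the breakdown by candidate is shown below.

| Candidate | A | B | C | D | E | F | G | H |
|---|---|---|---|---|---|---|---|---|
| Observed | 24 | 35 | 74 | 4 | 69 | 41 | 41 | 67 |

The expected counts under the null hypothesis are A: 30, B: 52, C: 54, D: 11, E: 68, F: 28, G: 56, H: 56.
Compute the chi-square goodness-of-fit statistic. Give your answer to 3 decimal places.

30.849

χ² = (24−30)²/30 + (35−52)²/52 + (74−54)²/54 + (4−11)²/11 + (69−68)²/68 + (41−28)²/28 + (41−56)²/56 + (67−56)²/56
   = 1.2000 + 5.5577 + 7.4074 + 4.4545 + 0.0147 + 6.0357 + 4.0179 + 2.1607
Sum = 30.849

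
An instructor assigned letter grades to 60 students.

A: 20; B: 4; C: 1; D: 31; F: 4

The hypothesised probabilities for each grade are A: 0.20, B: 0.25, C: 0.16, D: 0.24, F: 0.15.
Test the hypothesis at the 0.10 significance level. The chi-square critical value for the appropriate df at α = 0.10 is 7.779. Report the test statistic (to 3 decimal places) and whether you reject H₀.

Expected counts E_i = n·p_i: 60×0.20 = 12, 60×0.25 = 15, 60×0.16 = 9.6, 60×0.24 = 14.4, 60×0.15 = 9.
χ² = (20−12)²/12 + (4−15)²/15 + (1−9.6)²/9.6 + (31−14.4)²/14.4 + (4−9)²/9
   = 5.3333 + 8.0667 + 7.7042 + 19.1361 + 2.7778
Sum = 43.018
df = 4. Since 43.018 > 7.779, we reject H₀.

43.018; reject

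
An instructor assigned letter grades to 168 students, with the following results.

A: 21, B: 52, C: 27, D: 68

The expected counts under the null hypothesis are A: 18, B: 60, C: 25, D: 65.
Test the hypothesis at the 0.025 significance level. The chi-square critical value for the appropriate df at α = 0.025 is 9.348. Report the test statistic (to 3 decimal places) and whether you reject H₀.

cat         O        E   (O−E)²/E
A          21       18     0.5000
B          52       60     1.0667
C          27       25     0.1600
D          68       65     0.1385
Sum = 1.865
df = 3. Since 1.865 < 9.348, we do not reject H₀.

1.865; do not reject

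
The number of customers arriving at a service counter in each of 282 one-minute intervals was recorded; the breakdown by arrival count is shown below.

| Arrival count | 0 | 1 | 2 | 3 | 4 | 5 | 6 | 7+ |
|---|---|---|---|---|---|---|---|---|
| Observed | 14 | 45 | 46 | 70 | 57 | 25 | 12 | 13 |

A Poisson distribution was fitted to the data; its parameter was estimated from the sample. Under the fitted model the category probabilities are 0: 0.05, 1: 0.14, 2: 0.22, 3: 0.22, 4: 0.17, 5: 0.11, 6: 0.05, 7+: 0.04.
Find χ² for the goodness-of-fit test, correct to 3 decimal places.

Expected counts E_i = n·p_i: 282×0.05 = 14.1, 282×0.14 = 39.48, 282×0.22 = 62.04, 282×0.22 = 62.04, 282×0.17 = 47.94, 282×0.11 = 31.02, 282×0.05 = 14.1, 282×0.04 = 11.28.
0: (14 − 14.1)²/14.1 = 0.01/14.1 = 0.0007
1: (45 − 39.48)²/39.48 = 30.4704/39.48 = 0.7718
2: (46 − 62.04)²/62.04 = 257.2816/62.04 = 4.1470
3: (70 − 62.04)²/62.04 = 63.3616/62.04 = 1.0213
4: (57 − 47.94)²/47.94 = 82.0836/47.94 = 1.7122
5: (25 − 31.02)²/31.02 = 36.2404/31.02 = 1.1683
6: (12 − 14.1)²/14.1 = 4.41/14.1 = 0.3128
7+: (13 − 11.28)²/11.28 = 2.9584/11.28 = 0.2623
Sum = 9.396

9.396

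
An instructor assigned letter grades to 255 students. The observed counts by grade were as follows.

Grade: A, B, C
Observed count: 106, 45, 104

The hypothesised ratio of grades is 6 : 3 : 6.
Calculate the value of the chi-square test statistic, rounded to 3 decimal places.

Ratio total = 15. Expected counts: 255×6/15 = 102, 255×3/15 = 51, 255×6/15 = 102.
cat         O        E   (O−E)²/E
A         106      102     0.1569
B          45       51     0.7059
C         104      102     0.0392
Sum = 0.902

0.902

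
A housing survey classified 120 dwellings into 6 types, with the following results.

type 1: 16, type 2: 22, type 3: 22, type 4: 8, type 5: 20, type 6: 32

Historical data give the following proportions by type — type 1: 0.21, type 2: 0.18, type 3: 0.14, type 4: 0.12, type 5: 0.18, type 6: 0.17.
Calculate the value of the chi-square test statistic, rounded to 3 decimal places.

Expected counts E_i = n·p_i: 120×0.21 = 25.2, 120×0.18 = 21.6, 120×0.14 = 16.8, 120×0.12 = 14.4, 120×0.18 = 21.6, 120×0.17 = 20.4.
χ² = (16−25.2)²/25.2 + (22−21.6)²/21.6 + (22−16.8)²/16.8 + (8−14.4)²/14.4 + (20−21.6)²/21.6 + (32−20.4)²/20.4
   = 3.3587 + 0.0074 + 1.6095 + 2.8444 + 0.1185 + 6.5961
Sum = 14.535

14.535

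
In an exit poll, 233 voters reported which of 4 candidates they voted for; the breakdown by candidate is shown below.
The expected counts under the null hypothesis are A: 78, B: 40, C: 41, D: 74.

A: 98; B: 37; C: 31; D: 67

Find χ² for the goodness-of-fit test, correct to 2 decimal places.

8.45

A: (98 − 78)²/78 = 400/78 = 5.128
B: (37 − 40)²/40 = 9/40 = 0.225
C: (31 − 41)²/41 = 100/41 = 2.439
D: (67 − 74)²/74 = 49/74 = 0.662
Sum = 8.45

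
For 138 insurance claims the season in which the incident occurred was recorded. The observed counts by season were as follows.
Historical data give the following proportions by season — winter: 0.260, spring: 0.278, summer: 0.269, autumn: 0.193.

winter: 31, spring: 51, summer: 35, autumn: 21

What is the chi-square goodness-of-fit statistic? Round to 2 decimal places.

6.14

Expected counts E_i = n·p_i: 138×0.260 = 35.88, 138×0.278 = 38.364, 138×0.269 = 37.122, 138×0.193 = 26.634.
winter: (31 − 35.88)²/35.88 = 23.8144/35.88 = 0.664
spring: (51 − 38.364)²/38.364 = 159.668496/38.364 = 4.162
summer: (35 − 37.122)²/37.122 = 4.502884/37.122 = 0.121
autumn: (21 − 26.634)²/26.634 = 31.741956/26.634 = 1.192
Sum = 6.14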